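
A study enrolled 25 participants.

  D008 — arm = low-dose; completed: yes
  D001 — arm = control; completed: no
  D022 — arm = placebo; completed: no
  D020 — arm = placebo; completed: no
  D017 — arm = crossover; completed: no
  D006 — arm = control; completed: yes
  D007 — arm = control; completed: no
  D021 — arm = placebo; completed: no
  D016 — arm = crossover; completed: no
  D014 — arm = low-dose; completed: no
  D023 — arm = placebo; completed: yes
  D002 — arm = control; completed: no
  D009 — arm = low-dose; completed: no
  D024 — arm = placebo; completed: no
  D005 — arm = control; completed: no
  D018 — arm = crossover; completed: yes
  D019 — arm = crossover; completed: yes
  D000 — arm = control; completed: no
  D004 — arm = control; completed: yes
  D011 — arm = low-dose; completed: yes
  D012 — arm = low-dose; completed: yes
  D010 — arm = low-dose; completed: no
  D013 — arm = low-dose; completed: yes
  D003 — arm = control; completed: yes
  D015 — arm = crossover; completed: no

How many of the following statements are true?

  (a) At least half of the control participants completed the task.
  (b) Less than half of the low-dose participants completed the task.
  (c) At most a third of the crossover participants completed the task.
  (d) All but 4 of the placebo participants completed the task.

1

(a) control: |A| = 8, |A ∩ B| = 3; needs |A ∩ B| ≥ |A ∖ B| — false.
(b) low-dose: |A| = 7, |A ∩ B| = 4; needs |A ∩ B| < |A ∖ B| — false.
(c) crossover: |A| = 5, |A ∩ B| = 2; needs |A ∩ B| / |A| ≤ 1/3 — false.
(d) placebo: |A| = 5, |A ∩ B| = 1; needs |A ∖ B| = 4 — true.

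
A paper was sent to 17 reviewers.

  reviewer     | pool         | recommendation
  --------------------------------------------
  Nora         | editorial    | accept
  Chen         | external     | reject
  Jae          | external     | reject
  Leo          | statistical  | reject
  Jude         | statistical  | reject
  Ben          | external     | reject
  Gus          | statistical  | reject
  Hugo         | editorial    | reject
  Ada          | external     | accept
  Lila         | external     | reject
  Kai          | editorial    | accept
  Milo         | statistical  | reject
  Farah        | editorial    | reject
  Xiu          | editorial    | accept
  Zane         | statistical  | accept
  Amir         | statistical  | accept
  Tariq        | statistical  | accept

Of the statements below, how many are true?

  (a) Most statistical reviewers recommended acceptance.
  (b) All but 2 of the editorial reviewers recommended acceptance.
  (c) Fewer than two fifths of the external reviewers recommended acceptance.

(a) statistical: |A| = 7, |A ∩ B| = 3; needs |A ∩ B| > |A ∖ B| — false.
(b) editorial: |A| = 5, |A ∩ B| = 3; needs |A ∖ B| = 2 — true.
(c) external: |A| = 5, |A ∩ B| = 1; needs |A ∩ B| / |A| < 2/5 — true.

2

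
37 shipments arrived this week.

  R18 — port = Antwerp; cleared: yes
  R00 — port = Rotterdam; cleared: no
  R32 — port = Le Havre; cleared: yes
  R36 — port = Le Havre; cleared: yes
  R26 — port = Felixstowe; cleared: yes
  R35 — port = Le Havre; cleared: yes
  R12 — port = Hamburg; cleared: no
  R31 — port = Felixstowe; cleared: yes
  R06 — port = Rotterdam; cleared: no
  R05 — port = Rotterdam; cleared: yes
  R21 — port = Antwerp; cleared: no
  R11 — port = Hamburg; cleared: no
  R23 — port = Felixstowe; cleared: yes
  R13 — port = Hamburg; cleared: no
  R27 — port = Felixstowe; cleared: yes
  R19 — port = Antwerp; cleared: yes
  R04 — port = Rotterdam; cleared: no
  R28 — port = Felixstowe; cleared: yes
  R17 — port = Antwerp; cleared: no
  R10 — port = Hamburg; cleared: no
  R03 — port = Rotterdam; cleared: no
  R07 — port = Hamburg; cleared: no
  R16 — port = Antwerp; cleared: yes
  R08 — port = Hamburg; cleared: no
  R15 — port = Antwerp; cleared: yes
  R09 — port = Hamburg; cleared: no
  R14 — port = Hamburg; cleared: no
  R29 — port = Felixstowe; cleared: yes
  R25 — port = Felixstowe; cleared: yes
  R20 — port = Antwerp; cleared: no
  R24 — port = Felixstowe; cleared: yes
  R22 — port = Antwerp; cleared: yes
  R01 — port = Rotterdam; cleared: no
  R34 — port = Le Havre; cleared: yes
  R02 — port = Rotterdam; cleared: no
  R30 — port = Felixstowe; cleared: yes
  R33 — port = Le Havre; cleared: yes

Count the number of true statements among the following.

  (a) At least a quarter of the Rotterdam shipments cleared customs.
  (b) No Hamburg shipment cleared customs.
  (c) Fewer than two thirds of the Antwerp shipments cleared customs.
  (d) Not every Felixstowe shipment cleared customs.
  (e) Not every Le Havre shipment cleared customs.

2

(a) Rotterdam: |A| = 7, |A ∩ B| = 1; needs |A ∩ B| / |A| ≥ 1/4 — false.
(b) Hamburg: |A| = 8, |A ∩ B| = 0; needs A ∩ B = ∅ (|A ∩ B| = 0) — true.
(c) Antwerp: |A| = 8, |A ∩ B| = 5; needs |A ∩ B| / |A| < 2/3 — true.
(d) Felixstowe: |A| = 9, |A ∩ B| = 9; needs A ⊄ B (|A ∖ B| ≥ 1) — false.
(e) Le Havre: |A| = 5, |A ∩ B| = 5; needs A ⊄ B (|A ∖ B| ≥ 1) — false.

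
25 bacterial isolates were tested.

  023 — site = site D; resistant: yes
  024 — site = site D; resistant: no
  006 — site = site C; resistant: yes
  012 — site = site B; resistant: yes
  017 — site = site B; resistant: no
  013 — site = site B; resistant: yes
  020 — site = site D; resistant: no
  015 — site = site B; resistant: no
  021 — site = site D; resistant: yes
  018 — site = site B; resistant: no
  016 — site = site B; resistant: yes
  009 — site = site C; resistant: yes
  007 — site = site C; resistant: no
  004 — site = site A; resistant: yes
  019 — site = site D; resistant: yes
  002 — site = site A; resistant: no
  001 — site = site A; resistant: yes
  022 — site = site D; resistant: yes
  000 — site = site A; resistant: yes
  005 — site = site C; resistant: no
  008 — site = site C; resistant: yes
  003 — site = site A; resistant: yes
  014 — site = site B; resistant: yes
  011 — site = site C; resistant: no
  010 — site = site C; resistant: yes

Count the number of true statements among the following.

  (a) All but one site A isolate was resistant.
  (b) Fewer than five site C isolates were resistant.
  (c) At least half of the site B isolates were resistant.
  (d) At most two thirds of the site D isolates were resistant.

(a) site A: |A| = 5, |A ∩ B| = 4; needs |A ∖ B| = 1 — true.
(b) site C: |A| = 7, |A ∩ B| = 4; needs |A ∩ B| < 5 — true.
(c) site B: |A| = 7, |A ∩ B| = 4; needs |A ∩ B| ≥ |A ∖ B| — true.
(d) site D: |A| = 6, |A ∩ B| = 4; needs |A ∩ B| / |A| ≤ 2/3 — true.

4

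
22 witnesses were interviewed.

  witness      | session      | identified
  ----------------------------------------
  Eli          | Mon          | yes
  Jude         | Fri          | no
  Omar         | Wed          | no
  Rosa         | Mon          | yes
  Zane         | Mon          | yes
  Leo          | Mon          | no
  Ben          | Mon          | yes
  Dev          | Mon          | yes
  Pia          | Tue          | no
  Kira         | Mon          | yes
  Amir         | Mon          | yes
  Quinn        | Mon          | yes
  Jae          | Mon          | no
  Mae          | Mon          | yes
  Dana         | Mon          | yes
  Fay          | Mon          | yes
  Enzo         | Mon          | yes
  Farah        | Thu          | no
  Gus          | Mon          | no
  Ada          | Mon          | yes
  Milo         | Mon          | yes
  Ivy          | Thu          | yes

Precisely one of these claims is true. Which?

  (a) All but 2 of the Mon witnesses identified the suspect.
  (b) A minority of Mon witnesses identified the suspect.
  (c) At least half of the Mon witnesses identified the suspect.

(c)

|A| = 17, |A ∩ B| = 14, |A ∖ B| = 3.
(a) requires |A ∖ B| = 2: false.
(b) requires |A ∩ B| < |A ∖ B|: false.
(c) requires |A ∩ B| ≥ |A ∖ B|: true.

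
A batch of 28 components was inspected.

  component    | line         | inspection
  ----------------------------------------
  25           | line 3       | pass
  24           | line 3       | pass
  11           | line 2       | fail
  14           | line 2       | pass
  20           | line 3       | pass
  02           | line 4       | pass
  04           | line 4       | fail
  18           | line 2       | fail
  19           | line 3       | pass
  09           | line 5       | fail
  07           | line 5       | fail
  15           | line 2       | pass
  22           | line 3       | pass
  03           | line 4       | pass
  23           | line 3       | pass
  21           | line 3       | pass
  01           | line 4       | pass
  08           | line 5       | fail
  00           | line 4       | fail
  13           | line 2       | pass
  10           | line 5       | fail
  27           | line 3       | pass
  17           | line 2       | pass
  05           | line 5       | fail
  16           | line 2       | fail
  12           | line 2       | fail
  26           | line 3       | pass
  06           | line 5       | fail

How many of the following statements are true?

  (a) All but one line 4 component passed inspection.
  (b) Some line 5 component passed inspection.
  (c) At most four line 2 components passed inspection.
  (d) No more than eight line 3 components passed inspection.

(a) line 4: |A| = 5, |A ∩ B| = 3; needs |A ∖ B| = 1 — false.
(b) line 5: |A| = 6, |A ∩ B| = 0; needs A ∩ B ≠ ∅ (|A ∩ B| ≥ 1) — false.
(c) line 2: |A| = 8, |A ∩ B| = 4; needs |A ∩ B| ≤ 4 — true.
(d) line 3: |A| = 9, |A ∩ B| = 9; needs |A ∩ B| ≤ 8 — false.

1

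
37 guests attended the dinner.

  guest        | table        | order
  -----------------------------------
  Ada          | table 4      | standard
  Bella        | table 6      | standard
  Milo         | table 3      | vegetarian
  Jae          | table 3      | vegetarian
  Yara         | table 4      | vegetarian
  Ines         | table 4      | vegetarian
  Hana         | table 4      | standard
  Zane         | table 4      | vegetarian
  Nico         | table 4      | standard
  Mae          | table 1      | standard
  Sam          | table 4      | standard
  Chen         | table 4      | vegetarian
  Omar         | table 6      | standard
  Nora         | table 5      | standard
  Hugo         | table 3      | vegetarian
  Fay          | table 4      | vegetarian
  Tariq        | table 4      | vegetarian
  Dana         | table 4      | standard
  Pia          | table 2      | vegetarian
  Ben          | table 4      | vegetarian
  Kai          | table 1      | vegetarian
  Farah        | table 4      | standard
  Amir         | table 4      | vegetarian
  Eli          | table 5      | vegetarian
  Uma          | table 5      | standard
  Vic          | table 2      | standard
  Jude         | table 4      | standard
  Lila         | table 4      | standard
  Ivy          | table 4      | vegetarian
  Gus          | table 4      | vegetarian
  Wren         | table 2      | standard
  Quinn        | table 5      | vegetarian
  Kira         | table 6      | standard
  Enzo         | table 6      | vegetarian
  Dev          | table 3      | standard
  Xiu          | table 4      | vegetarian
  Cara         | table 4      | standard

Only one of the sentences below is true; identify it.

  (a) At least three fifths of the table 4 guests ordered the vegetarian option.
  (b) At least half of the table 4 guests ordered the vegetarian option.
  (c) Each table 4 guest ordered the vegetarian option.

(b)

|A| = 20, |A ∩ B| = 11, |A ∖ B| = 9.
(a) requires |A ∩ B| / |A| ≥ 3/5: false.
(b) requires |A ∩ B| ≥ |A ∖ B|: true.
(c) requires A ⊆ B, i.e. every element of A is in B (|A ∖ B| = 0): false.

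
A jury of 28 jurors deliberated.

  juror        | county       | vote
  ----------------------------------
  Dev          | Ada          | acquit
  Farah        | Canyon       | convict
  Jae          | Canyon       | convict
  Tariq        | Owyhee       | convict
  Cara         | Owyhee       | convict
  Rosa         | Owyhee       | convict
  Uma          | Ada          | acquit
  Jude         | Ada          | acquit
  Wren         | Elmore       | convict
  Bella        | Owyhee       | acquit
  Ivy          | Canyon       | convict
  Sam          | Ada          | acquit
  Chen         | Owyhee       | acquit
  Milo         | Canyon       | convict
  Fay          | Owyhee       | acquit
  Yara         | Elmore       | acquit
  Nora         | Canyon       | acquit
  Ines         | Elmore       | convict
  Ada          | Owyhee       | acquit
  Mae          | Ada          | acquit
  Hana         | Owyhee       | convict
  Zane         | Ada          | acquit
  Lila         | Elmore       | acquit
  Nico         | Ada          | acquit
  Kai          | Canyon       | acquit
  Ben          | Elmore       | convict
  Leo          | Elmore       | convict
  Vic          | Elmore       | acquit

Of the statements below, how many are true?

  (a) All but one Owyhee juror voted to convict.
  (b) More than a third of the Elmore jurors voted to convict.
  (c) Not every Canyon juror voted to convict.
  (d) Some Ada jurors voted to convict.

2

(a) Owyhee: |A| = 8, |A ∩ B| = 4; needs |A ∖ B| = 1 — false.
(b) Elmore: |A| = 7, |A ∩ B| = 4; needs |A ∩ B| / |A| > 1/3 — true.
(c) Canyon: |A| = 6, |A ∩ B| = 4; needs A ⊄ B (|A ∖ B| ≥ 1) — true.
(d) Ada: |A| = 7, |A ∩ B| = 0; needs A ∩ B ≠ ∅ (|A ∩ B| ≥ 1) — false.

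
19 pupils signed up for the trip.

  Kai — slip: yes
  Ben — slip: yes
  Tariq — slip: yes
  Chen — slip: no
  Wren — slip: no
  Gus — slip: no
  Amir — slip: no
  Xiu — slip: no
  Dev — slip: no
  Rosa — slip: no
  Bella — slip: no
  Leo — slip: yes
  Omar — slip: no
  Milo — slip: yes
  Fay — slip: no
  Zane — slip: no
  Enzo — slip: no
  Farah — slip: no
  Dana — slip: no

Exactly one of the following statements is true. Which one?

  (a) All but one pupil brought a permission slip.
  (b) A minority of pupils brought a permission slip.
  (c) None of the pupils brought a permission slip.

(b)

|A| = 19, |A ∩ B| = 5, |A ∖ B| = 14.
(a) requires |A ∖ B| = 1: false.
(b) requires |A ∩ B| < |A ∖ B|: true.
(c) requires A ∩ B = ∅ (|A ∩ B| = 0): false.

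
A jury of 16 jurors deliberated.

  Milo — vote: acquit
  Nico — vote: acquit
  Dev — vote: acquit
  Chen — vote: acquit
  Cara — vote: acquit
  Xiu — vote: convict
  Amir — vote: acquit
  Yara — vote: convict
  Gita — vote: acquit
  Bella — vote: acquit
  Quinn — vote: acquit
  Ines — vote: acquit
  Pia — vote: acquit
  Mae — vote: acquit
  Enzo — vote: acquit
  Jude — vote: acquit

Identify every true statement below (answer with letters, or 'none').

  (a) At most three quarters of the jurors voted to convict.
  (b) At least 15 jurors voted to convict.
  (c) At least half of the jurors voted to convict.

(a)

|A| = 16, |A ∩ B| = 2, |A ∖ B| = 14.
(a) |A ∩ B| / |A| ≤ 3/4: holds.
(b) |A ∩ B| ≥ 15: fails.
(c) |A ∩ B| ≥ |A ∖ B|: fails.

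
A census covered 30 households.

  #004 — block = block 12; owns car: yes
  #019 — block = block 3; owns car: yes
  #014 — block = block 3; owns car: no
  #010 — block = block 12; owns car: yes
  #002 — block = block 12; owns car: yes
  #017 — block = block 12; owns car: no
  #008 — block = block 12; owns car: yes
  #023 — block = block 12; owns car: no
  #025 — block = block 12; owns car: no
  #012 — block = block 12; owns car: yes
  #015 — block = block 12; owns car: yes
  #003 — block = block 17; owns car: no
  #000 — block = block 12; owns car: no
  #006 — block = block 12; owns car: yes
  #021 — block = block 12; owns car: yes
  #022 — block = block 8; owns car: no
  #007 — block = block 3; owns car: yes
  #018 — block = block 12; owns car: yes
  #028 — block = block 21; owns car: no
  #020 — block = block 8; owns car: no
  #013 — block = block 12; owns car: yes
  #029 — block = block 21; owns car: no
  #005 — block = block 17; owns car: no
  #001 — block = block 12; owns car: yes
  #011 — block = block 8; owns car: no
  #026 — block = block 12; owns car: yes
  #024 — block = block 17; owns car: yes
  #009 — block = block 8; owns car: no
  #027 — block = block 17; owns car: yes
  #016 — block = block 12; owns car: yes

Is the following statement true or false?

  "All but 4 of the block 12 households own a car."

True

The determiner here denotes the relation: |A ∖ B| = 4.
|A| = 17, |A ∩ B| = 13, |A ∖ B| = 4.
|A ∖ B| = 4, so the statement is true.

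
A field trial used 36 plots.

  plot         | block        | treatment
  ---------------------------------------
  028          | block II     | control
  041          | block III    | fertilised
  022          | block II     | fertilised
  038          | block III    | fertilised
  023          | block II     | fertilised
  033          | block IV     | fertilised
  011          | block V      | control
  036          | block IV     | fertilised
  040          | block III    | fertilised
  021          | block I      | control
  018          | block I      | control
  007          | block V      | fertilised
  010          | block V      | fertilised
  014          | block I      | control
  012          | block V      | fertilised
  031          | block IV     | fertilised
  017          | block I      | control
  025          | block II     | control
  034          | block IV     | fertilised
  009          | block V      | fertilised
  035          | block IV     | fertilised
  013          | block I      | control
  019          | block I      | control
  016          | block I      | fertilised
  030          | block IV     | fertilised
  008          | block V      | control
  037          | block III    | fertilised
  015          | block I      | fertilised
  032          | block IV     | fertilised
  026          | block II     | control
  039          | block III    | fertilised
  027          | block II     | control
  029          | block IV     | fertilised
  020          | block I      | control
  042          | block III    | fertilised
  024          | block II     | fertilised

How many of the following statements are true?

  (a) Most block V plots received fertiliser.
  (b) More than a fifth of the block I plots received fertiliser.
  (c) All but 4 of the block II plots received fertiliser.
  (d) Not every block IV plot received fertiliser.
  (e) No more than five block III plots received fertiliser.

3

(a) block V: |A| = 6, |A ∩ B| = 4; needs |A ∩ B| > |A ∖ B| — true.
(b) block I: |A| = 9, |A ∩ B| = 2; needs |A ∩ B| / |A| > 1/5 — true.
(c) block II: |A| = 7, |A ∩ B| = 3; needs |A ∖ B| = 4 — true.
(d) block IV: |A| = 8, |A ∩ B| = 8; needs A ⊄ B (|A ∖ B| ≥ 1) — false.
(e) block III: |A| = 6, |A ∩ B| = 6; needs |A ∩ B| ≤ 5 — false.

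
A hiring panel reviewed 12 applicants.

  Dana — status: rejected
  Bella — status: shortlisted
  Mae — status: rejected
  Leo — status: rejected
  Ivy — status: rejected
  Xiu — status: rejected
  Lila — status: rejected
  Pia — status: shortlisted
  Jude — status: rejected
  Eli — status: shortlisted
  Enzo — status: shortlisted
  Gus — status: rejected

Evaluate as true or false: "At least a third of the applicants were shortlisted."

The determiner here denotes the relation: |A ∩ B| / |A| ≥ 1/3.
A (the restrictor) = {Dana, Bella, Mae, Leo, Ivy, Xiu, Lila, Pia, Jude, Eli, Enzo, Gus}, |A| = 12.
A ∩ B = {Bella, Pia, Eli, Enzo}, so |A ∩ B| = 4.
A ∖ B = {Dana, Mae, Leo, Ivy, Xiu, Lila, Jude, Gus}, so |A ∖ B| = 8.
|A ∩ B|/|A| = 4/12, so the statement is true.

True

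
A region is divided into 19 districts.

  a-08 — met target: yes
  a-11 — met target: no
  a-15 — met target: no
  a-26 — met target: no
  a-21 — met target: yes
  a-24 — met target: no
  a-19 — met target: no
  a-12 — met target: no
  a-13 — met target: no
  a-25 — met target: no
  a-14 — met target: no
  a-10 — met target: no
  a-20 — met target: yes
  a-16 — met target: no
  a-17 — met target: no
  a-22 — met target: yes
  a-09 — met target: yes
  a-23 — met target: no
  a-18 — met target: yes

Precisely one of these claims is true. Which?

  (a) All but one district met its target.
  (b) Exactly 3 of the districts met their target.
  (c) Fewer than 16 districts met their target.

(c)

|A| = 19, |A ∩ B| = 6, |A ∖ B| = 13.
(a) requires |A ∖ B| = 1: false.
(b) requires |A ∩ B| = 3: false.
(c) requires |A ∩ B| < 16: true.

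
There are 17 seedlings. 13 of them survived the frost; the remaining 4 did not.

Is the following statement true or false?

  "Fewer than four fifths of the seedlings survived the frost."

True

Truth condition: |A ∩ B| / |A| < 4/5.
|A| = 17, |A ∩ B| = 13, |A ∖ B| = 4.
|A ∩ B|/|A| = 13/17, so the statement is true.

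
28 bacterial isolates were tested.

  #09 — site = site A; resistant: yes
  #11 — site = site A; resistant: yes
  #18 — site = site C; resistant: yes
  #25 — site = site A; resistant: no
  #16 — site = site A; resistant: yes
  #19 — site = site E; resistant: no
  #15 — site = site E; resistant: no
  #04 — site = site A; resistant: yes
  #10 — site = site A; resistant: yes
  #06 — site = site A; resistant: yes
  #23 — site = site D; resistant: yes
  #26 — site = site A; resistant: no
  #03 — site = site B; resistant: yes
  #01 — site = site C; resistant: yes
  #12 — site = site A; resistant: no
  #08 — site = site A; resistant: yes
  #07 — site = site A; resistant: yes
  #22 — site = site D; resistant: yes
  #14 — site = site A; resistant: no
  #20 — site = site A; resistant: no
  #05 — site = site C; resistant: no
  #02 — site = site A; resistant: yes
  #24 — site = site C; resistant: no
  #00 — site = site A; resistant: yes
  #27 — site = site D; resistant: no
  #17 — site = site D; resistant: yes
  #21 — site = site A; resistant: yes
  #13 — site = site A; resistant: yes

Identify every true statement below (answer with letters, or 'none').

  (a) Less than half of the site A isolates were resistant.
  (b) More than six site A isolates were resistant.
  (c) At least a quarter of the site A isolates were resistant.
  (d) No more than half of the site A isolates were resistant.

|A| = 17, |A ∩ B| = 12, |A ∖ B| = 5.
(a) |A ∩ B| < |A ∖ B|: fails.
(b) |A ∩ B| > 6: holds.
(c) |A ∩ B| / |A| ≥ 1/4: holds.
(d) |A ∩ B| ≤ |A ∖ B|: fails.

(b), (c)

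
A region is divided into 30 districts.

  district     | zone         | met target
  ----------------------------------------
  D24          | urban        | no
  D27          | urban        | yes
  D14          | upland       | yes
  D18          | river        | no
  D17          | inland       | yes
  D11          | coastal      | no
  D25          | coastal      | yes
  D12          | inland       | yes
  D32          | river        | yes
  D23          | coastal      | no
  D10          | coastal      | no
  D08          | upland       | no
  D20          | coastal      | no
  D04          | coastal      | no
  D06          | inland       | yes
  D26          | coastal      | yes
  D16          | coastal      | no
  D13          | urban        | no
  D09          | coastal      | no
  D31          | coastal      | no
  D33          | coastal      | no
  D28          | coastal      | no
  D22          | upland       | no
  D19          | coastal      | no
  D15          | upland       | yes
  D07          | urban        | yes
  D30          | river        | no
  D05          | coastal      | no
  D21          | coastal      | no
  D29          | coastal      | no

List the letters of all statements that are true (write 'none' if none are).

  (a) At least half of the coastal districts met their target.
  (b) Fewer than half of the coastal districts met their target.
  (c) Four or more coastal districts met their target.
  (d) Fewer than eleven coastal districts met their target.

(b), (d)

|A| = 16, |A ∩ B| = 2, |A ∖ B| = 14.
(a) |A ∩ B| ≥ |A ∖ B|: fails.
(b) |A ∩ B| < |A ∖ B|: holds.
(c) |A ∩ B| ≥ 4: fails.
(d) |A ∩ B| < 11: holds.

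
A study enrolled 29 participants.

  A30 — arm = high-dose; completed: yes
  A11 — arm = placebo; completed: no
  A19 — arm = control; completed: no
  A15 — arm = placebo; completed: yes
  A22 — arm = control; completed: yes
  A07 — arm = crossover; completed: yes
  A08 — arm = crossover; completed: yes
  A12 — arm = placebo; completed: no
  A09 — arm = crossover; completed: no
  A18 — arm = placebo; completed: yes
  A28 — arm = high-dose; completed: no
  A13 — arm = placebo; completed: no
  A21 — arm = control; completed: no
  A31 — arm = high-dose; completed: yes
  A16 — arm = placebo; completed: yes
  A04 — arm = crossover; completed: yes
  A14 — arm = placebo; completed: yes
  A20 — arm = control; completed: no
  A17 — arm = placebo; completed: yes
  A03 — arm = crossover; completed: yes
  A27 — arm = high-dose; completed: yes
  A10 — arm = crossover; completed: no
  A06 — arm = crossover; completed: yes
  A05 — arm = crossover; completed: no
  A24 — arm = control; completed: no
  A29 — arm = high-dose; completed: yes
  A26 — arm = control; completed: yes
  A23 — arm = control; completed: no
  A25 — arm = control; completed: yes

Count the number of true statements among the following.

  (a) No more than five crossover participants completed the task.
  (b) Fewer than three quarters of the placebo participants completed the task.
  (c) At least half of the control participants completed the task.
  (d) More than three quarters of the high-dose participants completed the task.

3

(a) crossover: |A| = 8, |A ∩ B| = 5; needs |A ∩ B| ≤ 5 — true.
(b) placebo: |A| = 8, |A ∩ B| = 5; needs |A ∩ B| / |A| < 3/4 — true.
(c) control: |A| = 8, |A ∩ B| = 3; needs |A ∩ B| ≥ |A ∖ B| — false.
(d) high-dose: |A| = 5, |A ∩ B| = 4; needs |A ∩ B| / |A| > 3/4 — true.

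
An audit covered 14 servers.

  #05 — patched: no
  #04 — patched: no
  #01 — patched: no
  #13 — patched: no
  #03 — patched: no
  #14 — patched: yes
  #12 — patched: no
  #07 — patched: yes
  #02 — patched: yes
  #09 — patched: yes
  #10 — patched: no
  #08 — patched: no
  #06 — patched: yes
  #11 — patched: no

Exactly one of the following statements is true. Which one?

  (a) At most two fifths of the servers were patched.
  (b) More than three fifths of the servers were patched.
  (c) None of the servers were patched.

(a)

|A| = 14, |A ∩ B| = 5, |A ∖ B| = 9.
(a) requires |A ∩ B| / |A| ≤ 2/5: true.
(b) requires |A ∩ B| / |A| > 3/5: false.
(c) requires A ∩ B = ∅ (|A ∩ B| = 0): false.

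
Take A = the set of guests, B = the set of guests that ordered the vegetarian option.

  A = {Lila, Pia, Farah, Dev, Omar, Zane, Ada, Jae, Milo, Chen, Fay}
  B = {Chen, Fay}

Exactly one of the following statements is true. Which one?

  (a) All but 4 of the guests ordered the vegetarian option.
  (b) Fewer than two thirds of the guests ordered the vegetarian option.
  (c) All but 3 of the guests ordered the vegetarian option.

(b)

|A| = 11, |A ∩ B| = 2, |A ∖ B| = 9.
(a) requires |A ∖ B| = 4: false.
(b) requires |A ∩ B| / |A| < 2/3: true.
(c) requires |A ∖ B| = 3: false.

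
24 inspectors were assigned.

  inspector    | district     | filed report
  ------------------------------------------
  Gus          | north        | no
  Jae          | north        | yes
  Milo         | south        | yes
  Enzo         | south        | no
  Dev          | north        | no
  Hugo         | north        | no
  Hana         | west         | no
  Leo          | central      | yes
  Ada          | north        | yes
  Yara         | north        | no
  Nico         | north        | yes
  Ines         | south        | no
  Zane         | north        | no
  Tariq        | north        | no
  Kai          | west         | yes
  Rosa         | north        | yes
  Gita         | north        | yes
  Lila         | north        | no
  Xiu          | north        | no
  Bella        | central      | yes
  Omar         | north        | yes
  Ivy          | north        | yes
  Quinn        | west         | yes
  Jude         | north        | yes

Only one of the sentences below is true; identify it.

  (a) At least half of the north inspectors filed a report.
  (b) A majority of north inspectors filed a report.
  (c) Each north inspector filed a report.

|A| = 16, |A ∩ B| = 8, |A ∖ B| = 8.
(a) requires |A ∩ B| ≥ |A ∖ B|: true.
(b) requires |A ∩ B| > |A ∖ B|: false.
(c) requires A ⊆ B, i.e. every element of A is in B (|A ∖ B| = 0): false.

(a)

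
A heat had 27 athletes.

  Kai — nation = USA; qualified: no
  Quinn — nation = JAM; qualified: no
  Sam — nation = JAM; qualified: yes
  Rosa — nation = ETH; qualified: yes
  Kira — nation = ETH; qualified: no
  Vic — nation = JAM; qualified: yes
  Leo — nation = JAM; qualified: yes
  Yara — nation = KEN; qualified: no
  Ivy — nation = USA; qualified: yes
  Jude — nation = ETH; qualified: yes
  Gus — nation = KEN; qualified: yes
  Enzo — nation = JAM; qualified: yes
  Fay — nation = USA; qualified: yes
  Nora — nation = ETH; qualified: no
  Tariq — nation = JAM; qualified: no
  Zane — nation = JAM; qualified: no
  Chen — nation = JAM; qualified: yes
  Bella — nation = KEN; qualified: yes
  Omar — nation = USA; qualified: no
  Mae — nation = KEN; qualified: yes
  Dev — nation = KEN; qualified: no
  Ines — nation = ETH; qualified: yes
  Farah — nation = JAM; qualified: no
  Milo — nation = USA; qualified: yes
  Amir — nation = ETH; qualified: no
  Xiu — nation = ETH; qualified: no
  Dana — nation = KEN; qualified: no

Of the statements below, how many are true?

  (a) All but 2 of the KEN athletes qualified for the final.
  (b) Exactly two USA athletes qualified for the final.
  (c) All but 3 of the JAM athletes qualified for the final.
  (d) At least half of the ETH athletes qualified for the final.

(a) KEN: |A| = 6, |A ∩ B| = 3; needs |A ∖ B| = 2 — false.
(b) USA: |A| = 5, |A ∩ B| = 3; needs |A ∩ B| = 2 — false.
(c) JAM: |A| = 9, |A ∩ B| = 5; needs |A ∖ B| = 3 — false.
(d) ETH: |A| = 7, |A ∩ B| = 3; needs |A ∩ B| ≥ |A ∖ B| — false.

0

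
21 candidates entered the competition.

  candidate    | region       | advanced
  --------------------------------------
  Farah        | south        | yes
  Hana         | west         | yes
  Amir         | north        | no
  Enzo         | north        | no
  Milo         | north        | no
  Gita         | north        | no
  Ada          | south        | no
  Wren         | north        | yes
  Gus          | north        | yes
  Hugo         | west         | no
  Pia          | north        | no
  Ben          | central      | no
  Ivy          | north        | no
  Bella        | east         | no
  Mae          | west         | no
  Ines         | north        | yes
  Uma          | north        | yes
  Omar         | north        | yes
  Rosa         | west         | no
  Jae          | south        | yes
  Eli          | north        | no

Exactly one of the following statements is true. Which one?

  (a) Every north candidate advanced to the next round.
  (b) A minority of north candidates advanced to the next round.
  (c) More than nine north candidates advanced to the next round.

|A| = 12, |A ∩ B| = 5, |A ∖ B| = 7.
(a) requires A ⊆ B, i.e. every element of A is in B (|A ∖ B| = 0): false.
(b) requires |A ∩ B| < |A ∖ B|: true.
(c) requires |A ∩ B| > 9: false.

(b)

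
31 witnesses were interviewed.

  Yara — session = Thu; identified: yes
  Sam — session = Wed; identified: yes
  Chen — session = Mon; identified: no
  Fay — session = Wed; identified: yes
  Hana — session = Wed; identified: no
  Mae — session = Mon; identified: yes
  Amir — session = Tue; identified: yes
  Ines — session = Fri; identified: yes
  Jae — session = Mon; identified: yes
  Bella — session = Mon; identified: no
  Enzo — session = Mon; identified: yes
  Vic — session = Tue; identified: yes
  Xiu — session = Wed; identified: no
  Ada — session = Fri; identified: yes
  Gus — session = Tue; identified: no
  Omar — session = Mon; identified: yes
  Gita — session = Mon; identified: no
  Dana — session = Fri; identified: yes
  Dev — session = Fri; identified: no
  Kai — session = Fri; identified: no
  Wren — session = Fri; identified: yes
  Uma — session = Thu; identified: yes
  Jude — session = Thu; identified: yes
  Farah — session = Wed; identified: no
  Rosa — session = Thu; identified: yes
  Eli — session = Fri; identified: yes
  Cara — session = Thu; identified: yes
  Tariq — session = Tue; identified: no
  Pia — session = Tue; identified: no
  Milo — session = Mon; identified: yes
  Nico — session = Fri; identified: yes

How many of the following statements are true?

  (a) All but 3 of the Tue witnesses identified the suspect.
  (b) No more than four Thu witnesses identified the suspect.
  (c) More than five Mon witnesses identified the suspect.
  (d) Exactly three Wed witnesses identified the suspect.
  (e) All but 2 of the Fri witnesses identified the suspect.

2

(a) Tue: |A| = 5, |A ∩ B| = 2; needs |A ∖ B| = 3 — true.
(b) Thu: |A| = 5, |A ∩ B| = 5; needs |A ∩ B| ≤ 4 — false.
(c) Mon: |A| = 8, |A ∩ B| = 5; needs |A ∩ B| > 5 — false.
(d) Wed: |A| = 5, |A ∩ B| = 2; needs |A ∩ B| = 3 — false.
(e) Fri: |A| = 8, |A ∩ B| = 6; needs |A ∖ B| = 2 — true.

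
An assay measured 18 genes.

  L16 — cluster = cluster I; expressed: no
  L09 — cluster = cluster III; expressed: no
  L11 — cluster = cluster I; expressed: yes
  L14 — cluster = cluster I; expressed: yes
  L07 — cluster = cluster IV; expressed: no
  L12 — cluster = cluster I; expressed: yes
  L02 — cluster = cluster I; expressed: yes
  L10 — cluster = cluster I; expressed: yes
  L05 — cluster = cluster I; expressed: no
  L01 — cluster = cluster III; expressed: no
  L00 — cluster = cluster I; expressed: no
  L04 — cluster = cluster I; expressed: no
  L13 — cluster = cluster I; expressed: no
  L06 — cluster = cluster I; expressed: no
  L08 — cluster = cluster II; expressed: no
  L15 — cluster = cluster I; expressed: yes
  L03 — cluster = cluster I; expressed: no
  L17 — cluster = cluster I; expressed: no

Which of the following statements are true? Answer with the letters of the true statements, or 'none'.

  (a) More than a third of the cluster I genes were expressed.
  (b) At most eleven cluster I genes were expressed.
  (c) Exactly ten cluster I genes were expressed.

(a), (b)

|A| = 14, |A ∩ B| = 6, |A ∖ B| = 8.
(a) |A ∩ B| / |A| > 1/3: holds.
(b) |A ∩ B| ≤ 11: holds.
(c) |A ∩ B| = 10: fails.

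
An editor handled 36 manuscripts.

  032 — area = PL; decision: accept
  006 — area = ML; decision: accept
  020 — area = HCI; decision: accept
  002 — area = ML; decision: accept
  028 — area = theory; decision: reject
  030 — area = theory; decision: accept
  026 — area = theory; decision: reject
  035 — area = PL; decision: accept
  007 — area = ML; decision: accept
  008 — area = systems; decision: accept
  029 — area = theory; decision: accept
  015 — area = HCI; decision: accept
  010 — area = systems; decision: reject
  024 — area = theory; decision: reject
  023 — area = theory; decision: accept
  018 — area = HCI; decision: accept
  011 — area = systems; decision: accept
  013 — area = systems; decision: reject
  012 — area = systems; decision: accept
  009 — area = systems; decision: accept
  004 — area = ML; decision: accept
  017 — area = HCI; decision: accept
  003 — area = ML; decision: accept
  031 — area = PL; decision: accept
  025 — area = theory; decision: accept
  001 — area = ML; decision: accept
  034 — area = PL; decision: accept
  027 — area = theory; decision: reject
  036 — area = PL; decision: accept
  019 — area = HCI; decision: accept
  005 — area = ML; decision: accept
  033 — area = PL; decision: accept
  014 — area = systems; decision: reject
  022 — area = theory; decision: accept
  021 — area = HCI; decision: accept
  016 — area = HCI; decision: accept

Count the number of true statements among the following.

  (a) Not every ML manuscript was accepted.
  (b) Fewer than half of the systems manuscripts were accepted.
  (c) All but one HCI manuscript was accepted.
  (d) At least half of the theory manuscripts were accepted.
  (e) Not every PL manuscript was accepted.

(a) ML: |A| = 7, |A ∩ B| = 7; needs A ⊄ B (|A ∖ B| ≥ 1) — false.
(b) systems: |A| = 7, |A ∩ B| = 4; needs |A ∩ B| < |A ∖ B| — false.
(c) HCI: |A| = 7, |A ∩ B| = 7; needs |A ∖ B| = 1 — false.
(d) theory: |A| = 9, |A ∩ B| = 5; needs |A ∩ B| ≥ |A ∖ B| — true.
(e) PL: |A| = 6, |A ∩ B| = 6; needs A ⊄ B (|A ∖ B| ≥ 1) — false.

1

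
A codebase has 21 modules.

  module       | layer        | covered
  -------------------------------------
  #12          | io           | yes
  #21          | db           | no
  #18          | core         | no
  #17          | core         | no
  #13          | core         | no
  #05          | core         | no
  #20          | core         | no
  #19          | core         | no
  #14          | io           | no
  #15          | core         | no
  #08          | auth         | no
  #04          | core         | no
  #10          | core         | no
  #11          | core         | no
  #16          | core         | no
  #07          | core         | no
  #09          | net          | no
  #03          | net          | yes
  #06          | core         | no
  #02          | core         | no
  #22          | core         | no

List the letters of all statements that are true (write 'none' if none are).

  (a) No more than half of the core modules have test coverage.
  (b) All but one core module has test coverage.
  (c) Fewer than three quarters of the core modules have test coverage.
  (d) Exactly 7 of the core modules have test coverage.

(a), (c)

|A| = 15, |A ∩ B| = 0, |A ∖ B| = 15.
(a) |A ∩ B| ≤ |A ∖ B|: holds.
(b) |A ∖ B| = 1: fails.
(c) |A ∩ B| / |A| < 3/4: holds.
(d) |A ∩ B| = 7: fails.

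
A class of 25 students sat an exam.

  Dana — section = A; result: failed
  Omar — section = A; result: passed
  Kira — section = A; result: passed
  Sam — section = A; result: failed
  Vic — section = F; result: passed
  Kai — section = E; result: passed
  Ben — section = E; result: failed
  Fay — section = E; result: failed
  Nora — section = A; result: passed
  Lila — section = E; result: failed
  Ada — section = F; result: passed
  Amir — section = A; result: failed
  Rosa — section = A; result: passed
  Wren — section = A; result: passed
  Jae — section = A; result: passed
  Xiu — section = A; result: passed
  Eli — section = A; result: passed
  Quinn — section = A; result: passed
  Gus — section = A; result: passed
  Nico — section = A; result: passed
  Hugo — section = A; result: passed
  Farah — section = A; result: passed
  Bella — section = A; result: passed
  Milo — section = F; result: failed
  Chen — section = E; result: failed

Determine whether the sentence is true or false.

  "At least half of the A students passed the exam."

'At least half of the A students passed the exam' holds iff |A ∩ B| ≥ |A ∖ B|.
|A| = 17, |A ∩ B| = 14, |A ∖ B| = 3.
14 > 3, so the statement is true.

True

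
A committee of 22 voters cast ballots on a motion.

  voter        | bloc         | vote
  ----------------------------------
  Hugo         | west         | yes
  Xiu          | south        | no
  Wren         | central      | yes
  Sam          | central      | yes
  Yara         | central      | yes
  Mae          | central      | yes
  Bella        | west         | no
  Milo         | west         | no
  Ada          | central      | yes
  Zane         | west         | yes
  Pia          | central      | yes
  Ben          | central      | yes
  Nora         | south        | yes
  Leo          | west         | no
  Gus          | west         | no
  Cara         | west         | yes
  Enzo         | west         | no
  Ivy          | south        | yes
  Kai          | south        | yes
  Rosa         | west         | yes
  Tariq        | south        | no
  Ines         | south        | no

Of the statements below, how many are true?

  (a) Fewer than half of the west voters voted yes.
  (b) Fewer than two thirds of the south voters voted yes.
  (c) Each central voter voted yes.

3

(a) west: |A| = 9, |A ∩ B| = 4; needs |A ∩ B| < |A ∖ B| — true.
(b) south: |A| = 6, |A ∩ B| = 3; needs |A ∩ B| / |A| < 2/3 — true.
(c) central: |A| = 7, |A ∩ B| = 7; needs A ⊆ B, i.e. every element of A is in B (|A ∖ B| = 0) — true.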